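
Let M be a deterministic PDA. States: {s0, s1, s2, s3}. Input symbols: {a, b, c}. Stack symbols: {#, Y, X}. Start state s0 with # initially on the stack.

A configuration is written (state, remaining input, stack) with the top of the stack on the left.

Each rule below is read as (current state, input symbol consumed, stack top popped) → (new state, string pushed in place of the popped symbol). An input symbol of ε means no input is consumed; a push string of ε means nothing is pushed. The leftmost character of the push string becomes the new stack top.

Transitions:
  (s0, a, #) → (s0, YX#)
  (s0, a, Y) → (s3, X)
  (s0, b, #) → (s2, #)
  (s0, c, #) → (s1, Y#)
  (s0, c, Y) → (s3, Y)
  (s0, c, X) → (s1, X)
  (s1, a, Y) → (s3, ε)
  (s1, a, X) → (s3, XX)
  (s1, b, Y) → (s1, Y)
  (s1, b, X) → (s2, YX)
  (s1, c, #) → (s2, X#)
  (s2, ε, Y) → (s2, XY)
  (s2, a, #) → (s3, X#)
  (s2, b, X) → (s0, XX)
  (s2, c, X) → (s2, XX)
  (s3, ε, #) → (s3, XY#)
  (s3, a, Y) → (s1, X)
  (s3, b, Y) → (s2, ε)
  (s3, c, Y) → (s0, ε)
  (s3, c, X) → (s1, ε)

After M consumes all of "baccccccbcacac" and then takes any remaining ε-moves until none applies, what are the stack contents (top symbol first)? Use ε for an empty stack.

(s0, baccccccbcacac, #) ⊢ (s2, accccccbcacac, #) ⊢ (s3, ccccccbcacac, X#) ⊢ (s1, cccccbcacac, #) ⊢ (s2, ccccbcacac, X#) ⊢ (s2, cccbcacac, XX#) ⊢ (s2, ccbcacac, XXX#) ⊢ (s2, cbcacac, XXXX#) ⊢ (s2, bcacac, XXXXX#) ⊢ (s0, cacac, XXXXXX#) ⊢ (s1, acac, XXXXXX#) ⊢ (s3, cac, XXXXXXX#) ⊢ (s1, ac, XXXXXX#) ⊢ (s3, c, XXXXXXX#) ⊢ (s1, ε, XXXXXX#)
All input consumed in state s1 with stack XXXXXX#.

XXXXXX#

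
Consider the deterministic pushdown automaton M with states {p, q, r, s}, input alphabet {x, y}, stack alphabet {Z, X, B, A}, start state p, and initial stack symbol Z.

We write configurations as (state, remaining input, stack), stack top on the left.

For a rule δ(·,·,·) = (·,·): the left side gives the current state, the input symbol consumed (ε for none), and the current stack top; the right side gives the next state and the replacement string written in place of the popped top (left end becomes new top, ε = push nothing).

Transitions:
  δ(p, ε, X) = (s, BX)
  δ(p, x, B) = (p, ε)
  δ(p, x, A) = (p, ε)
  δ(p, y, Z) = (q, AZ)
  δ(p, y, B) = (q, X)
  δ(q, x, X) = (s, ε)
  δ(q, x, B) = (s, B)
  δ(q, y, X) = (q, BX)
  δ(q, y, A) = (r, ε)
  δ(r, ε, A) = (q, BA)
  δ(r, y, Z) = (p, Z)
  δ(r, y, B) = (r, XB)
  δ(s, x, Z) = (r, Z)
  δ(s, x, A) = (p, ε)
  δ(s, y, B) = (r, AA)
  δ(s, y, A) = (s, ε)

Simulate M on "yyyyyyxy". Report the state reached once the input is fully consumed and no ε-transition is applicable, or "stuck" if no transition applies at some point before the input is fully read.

(p, yyyyyyxy, Z)
  read y, top Z: go to q, push AZ → (q, yyyyyxy, AZ)
  read y, top A: go to r, push ε → (r, yyyyxy, Z)
  read y, top Z: go to p, push Z → (p, yyyxy, Z)
  read y, top Z: go to q, push AZ → (q, yyxy, AZ)
  read y, top A: go to r, push ε → (r, yxy, Z)
  read y, top Z: go to p, push Z → (p, xy, Z)
No transition for (p, x, top Z); M blocks with input xy remaining.

stuck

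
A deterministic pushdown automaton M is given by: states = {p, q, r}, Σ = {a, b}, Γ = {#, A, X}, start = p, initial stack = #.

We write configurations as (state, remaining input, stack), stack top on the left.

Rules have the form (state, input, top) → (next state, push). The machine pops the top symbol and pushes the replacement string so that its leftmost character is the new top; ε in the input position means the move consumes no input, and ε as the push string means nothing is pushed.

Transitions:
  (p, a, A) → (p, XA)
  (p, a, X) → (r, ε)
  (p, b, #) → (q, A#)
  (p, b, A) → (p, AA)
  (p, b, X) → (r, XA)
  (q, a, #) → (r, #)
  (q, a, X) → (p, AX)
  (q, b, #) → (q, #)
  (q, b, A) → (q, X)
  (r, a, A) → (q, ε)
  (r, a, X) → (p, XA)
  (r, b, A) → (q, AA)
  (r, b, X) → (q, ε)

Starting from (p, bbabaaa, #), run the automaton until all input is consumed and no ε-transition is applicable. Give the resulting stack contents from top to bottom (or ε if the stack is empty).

(p, bbabaaa, #)
  read b, top #: go to q, push A# → (q, babaaa, A#)
  read b, top A: go to q, push X → (q, abaaa, X#)
  read a, top X: go to p, push AX → (p, baaa, AX#)
  read b, top A: go to p, push AA → (p, aaa, AAX#)
  read a, top A: go to p, push XA → (p, aa, XAAX#)
  read a, top X: go to r, push ε → (r, a, AAX#)
  read a, top A: go to q, push ε → (q, ε, AX#)
All input consumed in state q with stack AX#.

AX#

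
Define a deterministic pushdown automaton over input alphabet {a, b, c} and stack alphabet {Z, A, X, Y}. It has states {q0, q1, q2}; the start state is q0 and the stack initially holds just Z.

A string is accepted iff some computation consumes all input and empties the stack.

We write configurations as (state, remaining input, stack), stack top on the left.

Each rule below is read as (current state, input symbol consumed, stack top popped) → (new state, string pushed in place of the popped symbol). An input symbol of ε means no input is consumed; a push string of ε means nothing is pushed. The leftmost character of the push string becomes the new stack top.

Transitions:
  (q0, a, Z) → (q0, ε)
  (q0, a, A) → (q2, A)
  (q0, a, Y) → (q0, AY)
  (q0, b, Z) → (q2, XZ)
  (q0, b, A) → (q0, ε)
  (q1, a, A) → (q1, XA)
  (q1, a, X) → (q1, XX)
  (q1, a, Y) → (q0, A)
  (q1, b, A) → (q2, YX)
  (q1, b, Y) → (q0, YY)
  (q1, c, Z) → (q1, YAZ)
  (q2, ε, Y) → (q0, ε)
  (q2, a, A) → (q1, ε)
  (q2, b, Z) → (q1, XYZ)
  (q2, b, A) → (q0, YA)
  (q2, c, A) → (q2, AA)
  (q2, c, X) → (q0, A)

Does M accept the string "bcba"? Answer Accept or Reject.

Accept

(q0, bcba, Z) ⊢ (q2, cba, XZ) ⊢ (q0, ba, AZ) ⊢ (q0, a, Z) ⊢ (q0, ε, ε)
All input consumed and the stack is empty.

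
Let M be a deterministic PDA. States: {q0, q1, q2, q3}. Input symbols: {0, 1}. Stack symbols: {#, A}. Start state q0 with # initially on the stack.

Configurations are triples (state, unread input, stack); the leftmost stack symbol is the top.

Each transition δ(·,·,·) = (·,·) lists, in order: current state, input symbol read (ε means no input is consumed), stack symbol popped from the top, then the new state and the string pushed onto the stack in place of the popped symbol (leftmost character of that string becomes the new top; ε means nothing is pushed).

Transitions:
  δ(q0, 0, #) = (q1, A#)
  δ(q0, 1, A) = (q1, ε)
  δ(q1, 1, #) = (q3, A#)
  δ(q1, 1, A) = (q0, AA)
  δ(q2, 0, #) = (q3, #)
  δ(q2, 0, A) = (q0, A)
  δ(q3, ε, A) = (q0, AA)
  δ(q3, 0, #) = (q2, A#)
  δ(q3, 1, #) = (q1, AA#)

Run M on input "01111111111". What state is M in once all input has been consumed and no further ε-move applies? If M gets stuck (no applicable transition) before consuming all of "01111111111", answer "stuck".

q1

(q0, 01111111111, #) ⊢ (q1, 1111111111, A#) ⊢ (q0, 111111111, AA#) ⊢ (q1, 11111111, A#) ⊢ (q0, 1111111, AA#) ⊢ (q1, 111111, A#) ⊢ (q0, 11111, AA#) ⊢ (q1, 1111, A#) ⊢ (q0, 111, AA#) ⊢ (q1, 11, A#) ⊢ (q0, 1, AA#) ⊢ (q1, ε, A#)
All input consumed; M is in state q1.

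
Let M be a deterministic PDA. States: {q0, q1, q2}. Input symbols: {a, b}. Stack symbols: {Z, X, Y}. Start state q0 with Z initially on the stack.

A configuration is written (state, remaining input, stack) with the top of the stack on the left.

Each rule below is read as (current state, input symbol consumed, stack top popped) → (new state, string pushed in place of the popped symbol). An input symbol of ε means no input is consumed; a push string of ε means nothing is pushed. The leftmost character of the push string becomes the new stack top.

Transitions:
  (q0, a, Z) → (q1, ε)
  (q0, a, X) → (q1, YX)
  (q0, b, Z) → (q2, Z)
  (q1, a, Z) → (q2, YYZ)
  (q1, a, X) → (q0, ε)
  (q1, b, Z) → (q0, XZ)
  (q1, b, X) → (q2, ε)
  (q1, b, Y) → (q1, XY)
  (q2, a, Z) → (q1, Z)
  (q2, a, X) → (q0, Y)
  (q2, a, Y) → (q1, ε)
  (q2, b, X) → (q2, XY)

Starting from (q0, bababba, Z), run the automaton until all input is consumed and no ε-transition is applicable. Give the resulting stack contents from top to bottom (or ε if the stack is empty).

XZ

(q0, bababba, Z) ⊢ (q2, ababba, Z) ⊢ (q1, babba, Z) ⊢ (q0, abba, XZ) ⊢ (q1, bba, YXZ) ⊢ (q1, ba, XYXZ) ⊢ (q2, a, YXZ) ⊢ (q1, ε, XZ)
All input consumed in state q1 with stack XZ.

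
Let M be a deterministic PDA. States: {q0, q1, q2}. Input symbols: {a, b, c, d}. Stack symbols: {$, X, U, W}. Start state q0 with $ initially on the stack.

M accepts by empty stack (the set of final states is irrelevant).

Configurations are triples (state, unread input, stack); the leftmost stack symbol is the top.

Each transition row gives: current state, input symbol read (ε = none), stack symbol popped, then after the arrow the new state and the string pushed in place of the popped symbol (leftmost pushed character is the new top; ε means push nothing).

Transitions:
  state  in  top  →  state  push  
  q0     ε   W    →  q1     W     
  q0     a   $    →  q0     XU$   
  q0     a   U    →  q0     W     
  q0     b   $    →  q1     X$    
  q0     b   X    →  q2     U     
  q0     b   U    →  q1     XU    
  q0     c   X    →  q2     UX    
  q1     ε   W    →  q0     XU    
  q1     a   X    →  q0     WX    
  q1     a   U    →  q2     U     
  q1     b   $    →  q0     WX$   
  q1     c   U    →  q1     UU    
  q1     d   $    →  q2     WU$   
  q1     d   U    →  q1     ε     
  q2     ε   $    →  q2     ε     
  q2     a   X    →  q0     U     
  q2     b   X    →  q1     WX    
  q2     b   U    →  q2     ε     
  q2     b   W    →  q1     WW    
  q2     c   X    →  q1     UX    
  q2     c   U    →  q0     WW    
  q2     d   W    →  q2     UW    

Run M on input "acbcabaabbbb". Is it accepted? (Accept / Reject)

(q0, acbcabaabbbb, $)
  read a, top $: go to q0, push XU$ → (q0, cbcabaabbbb, XU$)
  read c, top X: go to q2, push UX → (q2, bcabaabbbb, UXU$)
  read b, top U: go to q2, push ε → (q2, cabaabbbb, XU$)
  read c, top X: go to q1, push UX → (q1, abaabbbb, UXU$)
  read a, top U: go to q2, push U → (q2, baabbbb, UXU$)
  read b, top U: go to q2, push ε → (q2, aabbbb, XU$)
  read a, top X: go to q0, push U → (q0, abbbb, UU$)
  read a, top U: go to q0, push W → (q0, bbbb, WU$)
  ε-move, top W: go to q1, push W → (q1, bbbb, WU$)
  ε-move, top W: go to q0, push XU → (q0, bbbb, XUU$)
  read b, top X: go to q2, push U → (q2, bbb, UUU$)
  read b, top U: go to q2, push ε → (q2, bb, UU$)
  read b, top U: go to q2, push ε → (q2, b, U$)
  read b, top U: go to q2, push ε → (q2, ε, $)
  ε-move, top $: go to q2, push ε → (q2, ε, ε)
All input consumed and the stack is empty.

Accept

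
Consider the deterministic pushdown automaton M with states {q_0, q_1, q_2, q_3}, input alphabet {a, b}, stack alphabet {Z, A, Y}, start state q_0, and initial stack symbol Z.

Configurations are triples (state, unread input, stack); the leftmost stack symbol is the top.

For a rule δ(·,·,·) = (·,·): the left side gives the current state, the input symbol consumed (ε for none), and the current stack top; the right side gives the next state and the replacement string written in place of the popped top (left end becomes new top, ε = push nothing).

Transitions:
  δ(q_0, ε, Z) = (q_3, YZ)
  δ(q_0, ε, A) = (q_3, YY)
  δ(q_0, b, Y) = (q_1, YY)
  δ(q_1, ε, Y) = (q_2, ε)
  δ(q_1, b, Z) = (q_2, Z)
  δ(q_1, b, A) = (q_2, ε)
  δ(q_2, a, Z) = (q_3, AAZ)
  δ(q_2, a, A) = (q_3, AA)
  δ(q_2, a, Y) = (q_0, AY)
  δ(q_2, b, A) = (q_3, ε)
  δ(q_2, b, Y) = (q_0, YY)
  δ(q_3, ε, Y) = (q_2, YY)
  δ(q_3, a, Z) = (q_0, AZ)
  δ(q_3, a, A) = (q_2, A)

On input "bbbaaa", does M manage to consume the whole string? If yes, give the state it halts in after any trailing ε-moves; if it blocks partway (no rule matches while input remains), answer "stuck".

(q_0, bbbaaa, Z)
  ε-move, top Z: go to q_3, push YZ → (q_3, bbbaaa, YZ)
  ε-move, top Y: go to q_2, push YY → (q_2, bbbaaa, YYZ)
  read b, top Y: go to q_0, push YY → (q_0, bbaaa, YYYZ)
  read b, top Y: go to q_1, push YY → (q_1, baaa, YYYYZ)
  ε-move, top Y: go to q_2, push ε → (q_2, baaa, YYYZ)
  read b, top Y: go to q_0, push YY → (q_0, aaa, YYYYZ)
No transition for (q_0, a, top Y); M blocks with input aaa remaining.

stuck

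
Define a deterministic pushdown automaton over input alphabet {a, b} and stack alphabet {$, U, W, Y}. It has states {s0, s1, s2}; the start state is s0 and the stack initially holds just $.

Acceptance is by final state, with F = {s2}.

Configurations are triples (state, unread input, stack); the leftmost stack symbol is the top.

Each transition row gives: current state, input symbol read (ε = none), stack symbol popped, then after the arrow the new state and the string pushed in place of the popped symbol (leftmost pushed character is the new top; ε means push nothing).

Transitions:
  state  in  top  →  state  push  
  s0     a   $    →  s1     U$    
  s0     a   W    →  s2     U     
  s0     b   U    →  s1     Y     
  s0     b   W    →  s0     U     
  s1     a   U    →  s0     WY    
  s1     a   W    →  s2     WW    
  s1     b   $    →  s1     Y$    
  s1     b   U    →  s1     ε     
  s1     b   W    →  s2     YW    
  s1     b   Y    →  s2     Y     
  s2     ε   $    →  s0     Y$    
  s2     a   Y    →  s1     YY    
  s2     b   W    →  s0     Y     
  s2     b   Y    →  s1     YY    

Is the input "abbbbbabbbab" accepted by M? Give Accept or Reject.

(s0, abbbbbabbbab, $)
  read a, top $: go to s1, push U$ → (s1, bbbbbabbbab, U$)
  read b, top U: go to s1, push ε → (s1, bbbbabbbab, $)
  read b, top $: go to s1, push Y$ → (s1, bbbabbbab, Y$)
  read b, top Y: go to s2, push Y → (s2, bbabbbab, Y$)
  read b, top Y: go to s1, push YY → (s1, babbbab, YY$)
  read b, top Y: go to s2, push Y → (s2, abbbab, YY$)
  read a, top Y: go to s1, push YY → (s1, bbbab, YYY$)
  read b, top Y: go to s2, push Y → (s2, bbab, YYY$)
  read b, top Y: go to s1, push YY → (s1, bab, YYYY$)
  read b, top Y: go to s2, push Y → (s2, ab, YYYY$)
  read a, top Y: go to s1, push YY → (s1, b, YYYYY$)
  read b, top Y: go to s2, push Y → (s2, ε, YYYYY$)
All input consumed; state s2 ∈ F.

Accept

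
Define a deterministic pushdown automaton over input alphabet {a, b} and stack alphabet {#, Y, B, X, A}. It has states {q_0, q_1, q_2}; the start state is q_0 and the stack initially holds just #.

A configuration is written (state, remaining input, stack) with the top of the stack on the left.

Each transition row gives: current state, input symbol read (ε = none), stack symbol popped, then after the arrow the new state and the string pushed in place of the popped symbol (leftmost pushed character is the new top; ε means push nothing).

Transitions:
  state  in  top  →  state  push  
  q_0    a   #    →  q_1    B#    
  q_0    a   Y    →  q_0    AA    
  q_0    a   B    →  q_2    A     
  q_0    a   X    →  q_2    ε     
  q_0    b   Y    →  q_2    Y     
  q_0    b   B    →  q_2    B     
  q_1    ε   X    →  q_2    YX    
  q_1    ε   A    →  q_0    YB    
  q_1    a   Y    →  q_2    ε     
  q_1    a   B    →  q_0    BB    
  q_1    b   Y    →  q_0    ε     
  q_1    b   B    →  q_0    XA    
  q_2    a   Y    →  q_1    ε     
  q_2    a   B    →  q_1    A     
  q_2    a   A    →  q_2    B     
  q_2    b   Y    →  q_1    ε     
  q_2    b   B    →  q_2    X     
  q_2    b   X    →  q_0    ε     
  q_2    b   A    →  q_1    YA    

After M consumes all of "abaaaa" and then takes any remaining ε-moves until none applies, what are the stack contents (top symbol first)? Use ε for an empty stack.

AAB#

(q_0, abaaaa, #)
  read a, top #: go to q_1, push B# → (q_1, baaaa, B#)
  read b, top B: go to q_0, push XA → (q_0, aaaa, XA#)
  read a, top X: go to q_2, push ε → (q_2, aaa, A#)
  read a, top A: go to q_2, push B → (q_2, aa, B#)
  read a, top B: go to q_1, push A → (q_1, a, A#)
  ε-move, top A: go to q_0, push YB → (q_0, a, YB#)
  read a, top Y: go to q_0, push AA → (q_0, ε, AAB#)
All input consumed in state q_0 with stack AAB#.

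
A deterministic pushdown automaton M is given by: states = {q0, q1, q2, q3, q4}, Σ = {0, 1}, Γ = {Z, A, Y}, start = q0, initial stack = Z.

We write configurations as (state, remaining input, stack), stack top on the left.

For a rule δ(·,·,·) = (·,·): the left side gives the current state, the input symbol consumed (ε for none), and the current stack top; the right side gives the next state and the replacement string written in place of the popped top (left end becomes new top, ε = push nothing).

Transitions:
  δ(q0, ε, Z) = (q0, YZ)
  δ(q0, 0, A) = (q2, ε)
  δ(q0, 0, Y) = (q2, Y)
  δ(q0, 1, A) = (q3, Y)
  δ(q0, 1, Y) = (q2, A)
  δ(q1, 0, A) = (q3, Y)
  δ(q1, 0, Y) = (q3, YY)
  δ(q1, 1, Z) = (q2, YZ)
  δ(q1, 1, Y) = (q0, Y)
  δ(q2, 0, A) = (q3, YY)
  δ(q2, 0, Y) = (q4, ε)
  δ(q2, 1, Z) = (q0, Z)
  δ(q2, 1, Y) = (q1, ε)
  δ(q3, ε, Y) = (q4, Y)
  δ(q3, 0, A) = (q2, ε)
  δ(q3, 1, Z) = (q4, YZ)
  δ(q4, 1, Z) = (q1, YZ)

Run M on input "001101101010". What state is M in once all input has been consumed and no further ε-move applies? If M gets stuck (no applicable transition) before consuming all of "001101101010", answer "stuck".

stuck

(q0, 001101101010, Z) ⊢ (q0, 001101101010, YZ) ⊢ (q2, 01101101010, YZ) ⊢ (q4, 1101101010, Z) ⊢ (q1, 101101010, YZ) ⊢ (q0, 01101010, YZ) ⊢ (q2, 1101010, YZ) ⊢ (q1, 101010, Z) ⊢ (q2, 01010, YZ) ⊢ (q4, 1010, Z) ⊢ (q1, 010, YZ) ⊢ (q3, 10, YYZ) ⊢ (q4, 10, YYZ)
No transition for (q4, 1, top Y); M blocks with input 10 remaining.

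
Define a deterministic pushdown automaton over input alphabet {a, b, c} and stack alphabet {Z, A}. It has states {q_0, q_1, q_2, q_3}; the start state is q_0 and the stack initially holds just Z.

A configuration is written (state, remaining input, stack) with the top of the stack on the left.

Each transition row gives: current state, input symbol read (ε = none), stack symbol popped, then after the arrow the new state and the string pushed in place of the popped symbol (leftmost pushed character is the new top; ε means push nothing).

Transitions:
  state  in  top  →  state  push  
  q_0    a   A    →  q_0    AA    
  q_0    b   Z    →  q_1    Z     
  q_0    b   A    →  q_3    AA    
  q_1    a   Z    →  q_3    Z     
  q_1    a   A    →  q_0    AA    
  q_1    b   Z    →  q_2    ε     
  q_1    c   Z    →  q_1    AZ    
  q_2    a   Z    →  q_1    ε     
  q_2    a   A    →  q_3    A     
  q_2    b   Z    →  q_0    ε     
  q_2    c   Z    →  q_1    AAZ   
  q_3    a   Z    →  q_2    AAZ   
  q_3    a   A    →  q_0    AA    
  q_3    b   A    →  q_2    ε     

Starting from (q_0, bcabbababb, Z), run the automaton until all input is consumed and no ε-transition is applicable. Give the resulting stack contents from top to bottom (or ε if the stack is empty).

(q_0, bcabbababb, Z) ⊢ (q_1, cabbababb, Z) ⊢ (q_1, abbababb, AZ) ⊢ (q_0, bbababb, AAZ) ⊢ (q_3, bababb, AAAZ) ⊢ (q_2, ababb, AAZ) ⊢ (q_3, babb, AAZ) ⊢ (q_2, abb, AZ) ⊢ (q_3, bb, AZ) ⊢ (q_2, b, Z) ⊢ (q_0, ε, ε)
All input consumed in state q_0 with stack ε.

ε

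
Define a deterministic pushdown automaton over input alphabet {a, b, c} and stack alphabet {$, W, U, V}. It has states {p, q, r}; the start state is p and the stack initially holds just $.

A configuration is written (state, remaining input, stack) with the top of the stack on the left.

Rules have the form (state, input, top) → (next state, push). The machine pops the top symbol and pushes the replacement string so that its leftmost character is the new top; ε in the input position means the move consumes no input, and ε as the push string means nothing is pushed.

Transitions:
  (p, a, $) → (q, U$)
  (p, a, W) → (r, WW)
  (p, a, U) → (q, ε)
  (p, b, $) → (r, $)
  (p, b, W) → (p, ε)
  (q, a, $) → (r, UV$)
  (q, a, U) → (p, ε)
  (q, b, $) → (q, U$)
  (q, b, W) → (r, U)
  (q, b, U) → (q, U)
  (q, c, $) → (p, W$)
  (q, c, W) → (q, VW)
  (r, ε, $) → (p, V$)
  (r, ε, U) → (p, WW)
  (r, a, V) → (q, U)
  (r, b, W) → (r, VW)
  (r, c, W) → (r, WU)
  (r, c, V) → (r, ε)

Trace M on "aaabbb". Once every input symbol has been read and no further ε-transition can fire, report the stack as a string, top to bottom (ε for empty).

(p, aaabbb, $)
  read a, top $: go to q, push U$ → (q, aabbb, U$)
  read a, top U: go to p, push ε → (p, abbb, $)
  read a, top $: go to q, push U$ → (q, bbb, U$)
  read b, top U: go to q, push U → (q, bb, U$)
  read b, top U: go to q, push U → (q, b, U$)
  read b, top U: go to q, push U → (q, ε, U$)
All input consumed in state q with stack U$.

U$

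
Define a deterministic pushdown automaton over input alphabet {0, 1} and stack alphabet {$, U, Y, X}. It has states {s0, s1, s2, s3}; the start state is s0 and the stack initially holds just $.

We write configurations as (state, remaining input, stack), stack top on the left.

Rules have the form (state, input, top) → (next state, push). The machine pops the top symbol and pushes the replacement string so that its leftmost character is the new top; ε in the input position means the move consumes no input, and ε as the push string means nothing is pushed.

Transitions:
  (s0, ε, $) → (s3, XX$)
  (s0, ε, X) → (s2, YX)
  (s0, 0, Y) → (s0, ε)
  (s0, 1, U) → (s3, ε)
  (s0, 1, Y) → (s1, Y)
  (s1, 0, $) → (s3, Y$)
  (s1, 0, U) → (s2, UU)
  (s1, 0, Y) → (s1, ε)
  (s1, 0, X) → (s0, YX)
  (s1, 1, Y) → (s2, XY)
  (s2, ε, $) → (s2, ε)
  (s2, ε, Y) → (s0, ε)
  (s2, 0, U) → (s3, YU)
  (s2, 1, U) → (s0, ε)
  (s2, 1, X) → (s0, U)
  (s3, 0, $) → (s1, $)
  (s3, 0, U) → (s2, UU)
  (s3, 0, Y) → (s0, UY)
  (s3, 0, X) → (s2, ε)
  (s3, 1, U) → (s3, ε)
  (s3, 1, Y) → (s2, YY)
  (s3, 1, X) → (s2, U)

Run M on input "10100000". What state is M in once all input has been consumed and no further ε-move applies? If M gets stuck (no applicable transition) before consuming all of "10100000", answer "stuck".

stuck

(s0, 10100000, $)
  ε-move, top $: go to s3, push XX$ → (s3, 10100000, XX$)
  read 1, top X: go to s2, push U → (s2, 0100000, UX$)
  read 0, top U: go to s3, push YU → (s3, 100000, YUX$)
  read 1, top Y: go to s2, push YY → (s2, 00000, YYUX$)
  ε-move, top Y: go to s0, push ε → (s0, 00000, YUX$)
  read 0, top Y: go to s0, push ε → (s0, 0000, UX$)
No transition for (s0, 0, top U); M blocks with input 0000 remaining.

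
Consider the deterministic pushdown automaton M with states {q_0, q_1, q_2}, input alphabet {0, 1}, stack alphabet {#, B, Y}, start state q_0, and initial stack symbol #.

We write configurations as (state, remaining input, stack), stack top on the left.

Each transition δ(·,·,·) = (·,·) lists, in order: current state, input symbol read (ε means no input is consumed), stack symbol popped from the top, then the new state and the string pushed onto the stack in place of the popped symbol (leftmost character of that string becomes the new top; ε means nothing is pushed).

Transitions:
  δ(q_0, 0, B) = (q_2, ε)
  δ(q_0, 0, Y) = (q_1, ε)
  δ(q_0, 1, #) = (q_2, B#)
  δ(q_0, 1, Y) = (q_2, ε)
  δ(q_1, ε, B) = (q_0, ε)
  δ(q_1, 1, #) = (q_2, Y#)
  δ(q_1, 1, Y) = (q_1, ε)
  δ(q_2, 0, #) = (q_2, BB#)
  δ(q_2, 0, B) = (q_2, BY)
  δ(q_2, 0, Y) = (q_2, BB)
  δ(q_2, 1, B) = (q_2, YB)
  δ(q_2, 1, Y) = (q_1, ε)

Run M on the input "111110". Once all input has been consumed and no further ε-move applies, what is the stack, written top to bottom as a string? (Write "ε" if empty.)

BBB#

(q_0, 111110, #)
  read 1, top #: go to q_2, push B# → (q_2, 11110, B#)
  read 1, top B: go to q_2, push YB → (q_2, 1110, YB#)
  read 1, top Y: go to q_1, push ε → (q_1, 110, B#)
  ε-move, top B: go to q_0, push ε → (q_0, 110, #)
  read 1, top #: go to q_2, push B# → (q_2, 10, B#)
  read 1, top B: go to q_2, push YB → (q_2, 0, YB#)
  read 0, top Y: go to q_2, push BB → (q_2, ε, BBB#)
All input consumed in state q_2 with stack BBB#.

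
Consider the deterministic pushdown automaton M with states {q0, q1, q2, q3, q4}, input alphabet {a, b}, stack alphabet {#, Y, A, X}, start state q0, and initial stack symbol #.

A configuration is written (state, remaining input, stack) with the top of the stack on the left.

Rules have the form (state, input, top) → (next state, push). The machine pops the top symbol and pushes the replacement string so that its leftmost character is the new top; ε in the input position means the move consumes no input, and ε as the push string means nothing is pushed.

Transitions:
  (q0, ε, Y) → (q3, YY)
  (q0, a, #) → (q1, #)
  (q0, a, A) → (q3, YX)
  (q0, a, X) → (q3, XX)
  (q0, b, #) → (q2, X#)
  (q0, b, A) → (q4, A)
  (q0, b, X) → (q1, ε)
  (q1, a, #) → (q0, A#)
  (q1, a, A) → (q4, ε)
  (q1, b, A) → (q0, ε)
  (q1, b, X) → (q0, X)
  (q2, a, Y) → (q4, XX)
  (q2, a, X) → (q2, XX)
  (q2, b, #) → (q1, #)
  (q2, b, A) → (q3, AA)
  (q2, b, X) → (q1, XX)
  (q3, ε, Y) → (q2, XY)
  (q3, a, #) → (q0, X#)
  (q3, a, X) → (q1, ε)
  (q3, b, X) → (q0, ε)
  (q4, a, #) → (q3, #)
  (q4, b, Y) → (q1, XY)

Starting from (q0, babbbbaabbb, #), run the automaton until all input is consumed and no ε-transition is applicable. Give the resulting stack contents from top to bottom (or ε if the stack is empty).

X#

(q0, babbbbaabbb, #)
  read b, top #: go to q2, push X# → (q2, abbbbaabbb, X#)
  read a, top X: go to q2, push XX → (q2, bbbbaabbb, XX#)
  read b, top X: go to q1, push XX → (q1, bbbaabbb, XXX#)
  read b, top X: go to q0, push X → (q0, bbaabbb, XXX#)
  read b, top X: go to q1, push ε → (q1, baabbb, XX#)
  read b, top X: go to q0, push X → (q0, aabbb, XX#)
  read a, top X: go to q3, push XX → (q3, abbb, XXX#)
  read a, top X: go to q1, push ε → (q1, bbb, XX#)
  read b, top X: go to q0, push X → (q0, bb, XX#)
  read b, top X: go to q1, push ε → (q1, b, X#)
  read b, top X: go to q0, push X → (q0, ε, X#)
All input consumed in state q0 with stack X#.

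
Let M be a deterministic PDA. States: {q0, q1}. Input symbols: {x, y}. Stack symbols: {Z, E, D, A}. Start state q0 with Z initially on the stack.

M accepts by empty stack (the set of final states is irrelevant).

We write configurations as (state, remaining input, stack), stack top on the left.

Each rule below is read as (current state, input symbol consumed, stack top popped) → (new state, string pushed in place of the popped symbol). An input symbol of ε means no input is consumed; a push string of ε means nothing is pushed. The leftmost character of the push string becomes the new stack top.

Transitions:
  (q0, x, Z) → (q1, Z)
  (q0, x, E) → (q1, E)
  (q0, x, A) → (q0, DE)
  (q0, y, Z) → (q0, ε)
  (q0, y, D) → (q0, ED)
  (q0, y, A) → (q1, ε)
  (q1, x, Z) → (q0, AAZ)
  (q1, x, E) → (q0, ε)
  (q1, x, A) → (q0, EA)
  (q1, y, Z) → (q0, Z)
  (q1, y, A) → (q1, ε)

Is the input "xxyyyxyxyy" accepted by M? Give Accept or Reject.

(q0, xxyyyxyxyy, Z) ⊢ (q1, xyyyxyxyy, Z) ⊢ (q0, yyyxyxyy, AAZ) ⊢ (q1, yyxyxyy, AZ) ⊢ (q1, yxyxyy, Z) ⊢ (q0, xyxyy, Z) ⊢ (q1, yxyy, Z) ⊢ (q0, xyy, Z) ⊢ (q1, yy, Z) ⊢ (q0, y, Z) ⊢ (q0, ε, ε)
All input consumed and the stack is empty.

Accept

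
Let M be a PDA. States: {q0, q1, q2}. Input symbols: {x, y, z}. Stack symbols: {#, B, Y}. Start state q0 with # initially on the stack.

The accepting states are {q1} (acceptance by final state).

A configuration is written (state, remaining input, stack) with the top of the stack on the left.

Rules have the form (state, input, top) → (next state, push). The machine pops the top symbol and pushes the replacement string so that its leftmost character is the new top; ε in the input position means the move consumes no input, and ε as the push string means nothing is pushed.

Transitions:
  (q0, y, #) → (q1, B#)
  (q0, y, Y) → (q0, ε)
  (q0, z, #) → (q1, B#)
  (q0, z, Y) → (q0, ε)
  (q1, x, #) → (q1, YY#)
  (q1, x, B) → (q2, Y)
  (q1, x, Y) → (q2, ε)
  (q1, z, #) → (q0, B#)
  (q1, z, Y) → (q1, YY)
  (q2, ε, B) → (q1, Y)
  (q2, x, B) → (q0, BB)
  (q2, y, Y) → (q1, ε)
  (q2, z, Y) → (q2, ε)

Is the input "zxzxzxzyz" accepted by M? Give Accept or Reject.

No computation consumes all input and reaches a final state.

Reject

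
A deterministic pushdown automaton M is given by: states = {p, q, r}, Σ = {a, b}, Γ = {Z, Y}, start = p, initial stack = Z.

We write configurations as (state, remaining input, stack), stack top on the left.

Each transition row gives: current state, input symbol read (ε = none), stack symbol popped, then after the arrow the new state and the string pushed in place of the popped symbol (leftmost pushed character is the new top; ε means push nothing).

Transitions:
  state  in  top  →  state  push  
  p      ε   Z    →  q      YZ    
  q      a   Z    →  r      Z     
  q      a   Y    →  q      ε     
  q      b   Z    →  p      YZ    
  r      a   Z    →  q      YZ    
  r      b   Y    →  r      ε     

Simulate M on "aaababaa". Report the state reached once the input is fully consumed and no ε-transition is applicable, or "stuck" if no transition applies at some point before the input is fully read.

(p, aaababaa, Z) ⊢ (q, aaababaa, YZ) ⊢ (q, aababaa, Z) ⊢ (r, ababaa, Z) ⊢ (q, babaa, YZ)
No transition for (q, b, top Y); M blocks with input babaa remaining.

stuck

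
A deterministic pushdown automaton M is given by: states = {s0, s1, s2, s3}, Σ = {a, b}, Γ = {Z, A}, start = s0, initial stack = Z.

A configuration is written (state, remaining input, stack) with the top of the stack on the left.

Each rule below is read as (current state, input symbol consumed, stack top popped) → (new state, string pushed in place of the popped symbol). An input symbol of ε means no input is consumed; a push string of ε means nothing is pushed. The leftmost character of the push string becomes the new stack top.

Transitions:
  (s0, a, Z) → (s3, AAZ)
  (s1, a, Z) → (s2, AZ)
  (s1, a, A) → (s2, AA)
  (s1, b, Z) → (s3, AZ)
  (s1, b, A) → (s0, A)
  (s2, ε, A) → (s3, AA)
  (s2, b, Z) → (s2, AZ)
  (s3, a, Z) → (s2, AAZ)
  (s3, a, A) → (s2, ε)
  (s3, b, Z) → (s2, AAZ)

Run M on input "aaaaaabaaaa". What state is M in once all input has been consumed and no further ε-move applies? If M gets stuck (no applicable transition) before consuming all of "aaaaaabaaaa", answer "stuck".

stuck

(s0, aaaaaabaaaa, Z)
  read a, top Z: go to s3, push AAZ → (s3, aaaaabaaaa, AAZ)
  read a, top A: go to s2, push ε → (s2, aaaabaaaa, AZ)
  ε-move, top A: go to s3, push AA → (s3, aaaabaaaa, AAZ)
  read a, top A: go to s2, push ε → (s2, aaabaaaa, AZ)
  ε-move, top A: go to s3, push AA → (s3, aaabaaaa, AAZ)
  read a, top A: go to s2, push ε → (s2, aabaaaa, AZ)
  ε-move, top A: go to s3, push AA → (s3, aabaaaa, AAZ)
  read a, top A: go to s2, push ε → (s2, abaaaa, AZ)
  ε-move, top A: go to s3, push AA → (s3, abaaaa, AAZ)
  read a, top A: go to s2, push ε → (s2, baaaa, AZ)
  ε-move, top A: go to s3, push AA → (s3, baaaa, AAZ)
No transition for (s3, b, top A); M blocks with input baaaa remaining.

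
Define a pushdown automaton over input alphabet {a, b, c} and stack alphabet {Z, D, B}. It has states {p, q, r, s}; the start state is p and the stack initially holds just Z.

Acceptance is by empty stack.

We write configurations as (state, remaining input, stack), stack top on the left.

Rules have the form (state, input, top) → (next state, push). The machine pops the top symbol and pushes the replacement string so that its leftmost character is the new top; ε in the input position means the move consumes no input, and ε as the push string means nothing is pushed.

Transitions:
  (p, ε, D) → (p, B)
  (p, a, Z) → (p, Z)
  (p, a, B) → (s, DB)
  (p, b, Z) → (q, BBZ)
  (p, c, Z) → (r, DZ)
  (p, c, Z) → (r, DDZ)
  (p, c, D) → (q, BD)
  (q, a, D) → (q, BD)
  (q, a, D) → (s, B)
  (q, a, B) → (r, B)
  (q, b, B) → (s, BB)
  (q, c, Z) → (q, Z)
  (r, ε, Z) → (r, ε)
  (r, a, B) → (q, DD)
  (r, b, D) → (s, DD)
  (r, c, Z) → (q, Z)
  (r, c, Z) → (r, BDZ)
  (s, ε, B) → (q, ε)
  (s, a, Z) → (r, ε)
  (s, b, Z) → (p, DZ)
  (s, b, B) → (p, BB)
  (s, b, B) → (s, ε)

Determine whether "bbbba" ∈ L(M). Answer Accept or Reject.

Reject

No computation consumes all input and empties the stack.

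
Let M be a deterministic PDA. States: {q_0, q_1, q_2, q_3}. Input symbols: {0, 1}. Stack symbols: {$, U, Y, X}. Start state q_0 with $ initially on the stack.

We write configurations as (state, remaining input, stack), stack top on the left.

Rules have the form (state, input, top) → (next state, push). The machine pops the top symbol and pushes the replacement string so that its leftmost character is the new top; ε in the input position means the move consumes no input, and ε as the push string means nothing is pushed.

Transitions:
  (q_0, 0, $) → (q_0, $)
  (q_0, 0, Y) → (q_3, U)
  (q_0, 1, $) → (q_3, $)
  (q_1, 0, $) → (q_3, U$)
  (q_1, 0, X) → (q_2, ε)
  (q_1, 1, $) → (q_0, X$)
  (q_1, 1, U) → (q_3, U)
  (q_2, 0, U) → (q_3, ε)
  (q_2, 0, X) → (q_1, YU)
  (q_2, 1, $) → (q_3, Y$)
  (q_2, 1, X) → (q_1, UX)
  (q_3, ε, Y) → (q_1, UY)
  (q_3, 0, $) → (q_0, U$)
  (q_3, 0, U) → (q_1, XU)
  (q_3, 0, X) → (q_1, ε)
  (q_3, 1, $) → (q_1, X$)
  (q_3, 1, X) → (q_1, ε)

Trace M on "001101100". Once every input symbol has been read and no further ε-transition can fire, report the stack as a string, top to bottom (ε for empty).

UY$

(q_0, 001101100, $)
  read 0, top $: go to q_0, push $ → (q_0, 01101100, $)
  read 0, top $: go to q_0, push $ → (q_0, 1101100, $)
  read 1, top $: go to q_3, push $ → (q_3, 101100, $)
  read 1, top $: go to q_1, push X$ → (q_1, 01100, X$)
  read 0, top X: go to q_2, push ε → (q_2, 1100, $)
  read 1, top $: go to q_3, push Y$ → (q_3, 100, Y$)
  ε-move, top Y: go to q_1, push UY → (q_1, 100, UY$)
  read 1, top U: go to q_3, push U → (q_3, 00, UY$)
  read 0, top U: go to q_1, push XU → (q_1, 0, XUY$)
  read 0, top X: go to q_2, push ε → (q_2, ε, UY$)
All input consumed in state q_2 with stack UY$.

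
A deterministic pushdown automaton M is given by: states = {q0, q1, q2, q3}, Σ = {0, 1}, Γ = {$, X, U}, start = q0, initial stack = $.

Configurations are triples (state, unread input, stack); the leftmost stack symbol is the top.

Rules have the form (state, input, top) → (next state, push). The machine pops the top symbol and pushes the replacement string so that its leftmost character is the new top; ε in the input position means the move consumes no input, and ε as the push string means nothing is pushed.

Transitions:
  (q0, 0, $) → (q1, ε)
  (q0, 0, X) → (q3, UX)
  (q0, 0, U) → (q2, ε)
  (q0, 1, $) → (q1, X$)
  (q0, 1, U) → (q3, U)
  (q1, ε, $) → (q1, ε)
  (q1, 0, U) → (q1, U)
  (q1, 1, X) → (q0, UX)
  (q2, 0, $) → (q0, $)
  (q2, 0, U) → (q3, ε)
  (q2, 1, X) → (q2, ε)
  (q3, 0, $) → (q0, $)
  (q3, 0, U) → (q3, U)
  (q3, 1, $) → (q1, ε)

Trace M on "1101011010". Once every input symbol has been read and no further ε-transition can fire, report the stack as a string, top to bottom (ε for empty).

(q0, 1101011010, $) ⊢ (q1, 101011010, X$) ⊢ (q0, 01011010, UX$) ⊢ (q2, 1011010, X$) ⊢ (q2, 011010, $) ⊢ (q0, 11010, $) ⊢ (q1, 1010, X$) ⊢ (q0, 010, UX$) ⊢ (q2, 10, X$) ⊢ (q2, 0, $) ⊢ (q0, ε, $)
All input consumed in state q0 with stack $.

$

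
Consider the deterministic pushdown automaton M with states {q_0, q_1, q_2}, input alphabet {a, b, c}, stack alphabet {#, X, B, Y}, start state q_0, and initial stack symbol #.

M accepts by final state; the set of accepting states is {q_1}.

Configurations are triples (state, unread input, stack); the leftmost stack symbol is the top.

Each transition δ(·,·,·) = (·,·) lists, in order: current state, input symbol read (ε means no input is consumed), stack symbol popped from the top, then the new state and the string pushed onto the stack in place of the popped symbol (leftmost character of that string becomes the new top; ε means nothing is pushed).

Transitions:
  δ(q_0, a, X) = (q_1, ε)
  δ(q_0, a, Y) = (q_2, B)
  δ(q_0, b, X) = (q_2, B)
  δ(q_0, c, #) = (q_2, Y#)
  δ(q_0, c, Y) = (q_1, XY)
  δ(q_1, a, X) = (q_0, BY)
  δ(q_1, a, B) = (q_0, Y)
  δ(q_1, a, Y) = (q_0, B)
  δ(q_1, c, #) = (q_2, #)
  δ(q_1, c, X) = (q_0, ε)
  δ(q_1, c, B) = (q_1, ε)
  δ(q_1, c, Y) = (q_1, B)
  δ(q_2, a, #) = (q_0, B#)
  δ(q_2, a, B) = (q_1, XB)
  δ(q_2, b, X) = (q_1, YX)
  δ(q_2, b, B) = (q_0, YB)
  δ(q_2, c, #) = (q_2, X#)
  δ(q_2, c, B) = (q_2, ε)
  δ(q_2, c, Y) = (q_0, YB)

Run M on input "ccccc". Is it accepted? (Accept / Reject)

(q_0, ccccc, #)
  read c, top #: go to q_2, push Y# → (q_2, cccc, Y#)
  read c, top Y: go to q_0, push YB → (q_0, ccc, YB#)
  read c, top Y: go to q_1, push XY → (q_1, cc, XYB#)
  read c, top X: go to q_0, push ε → (q_0, c, YB#)
  read c, top Y: go to q_1, push XY → (q_1, ε, XYB#)
All input consumed; state q_1 ∈ F.

Accept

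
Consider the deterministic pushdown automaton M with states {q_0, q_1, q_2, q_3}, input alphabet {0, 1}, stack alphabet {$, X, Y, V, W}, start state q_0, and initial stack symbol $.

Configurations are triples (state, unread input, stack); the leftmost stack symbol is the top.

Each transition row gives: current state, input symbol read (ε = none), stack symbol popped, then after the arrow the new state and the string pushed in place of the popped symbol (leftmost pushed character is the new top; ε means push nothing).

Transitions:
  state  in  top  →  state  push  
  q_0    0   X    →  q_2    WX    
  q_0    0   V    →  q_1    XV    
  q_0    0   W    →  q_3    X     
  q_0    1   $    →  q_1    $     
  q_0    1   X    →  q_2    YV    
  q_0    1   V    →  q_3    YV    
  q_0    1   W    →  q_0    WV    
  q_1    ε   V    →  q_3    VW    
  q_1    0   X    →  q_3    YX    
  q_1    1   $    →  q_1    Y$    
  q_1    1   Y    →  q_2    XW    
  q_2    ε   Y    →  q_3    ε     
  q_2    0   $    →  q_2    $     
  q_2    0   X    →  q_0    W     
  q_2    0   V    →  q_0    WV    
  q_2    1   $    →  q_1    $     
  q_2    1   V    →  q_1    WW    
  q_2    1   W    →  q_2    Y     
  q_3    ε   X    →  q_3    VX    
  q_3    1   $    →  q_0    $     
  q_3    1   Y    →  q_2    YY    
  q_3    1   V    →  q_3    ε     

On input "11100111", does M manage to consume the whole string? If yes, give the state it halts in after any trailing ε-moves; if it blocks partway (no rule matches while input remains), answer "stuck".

(q_0, 11100111, $)
  read 1, top $: go to q_1, push $ → (q_1, 1100111, $)
  read 1, top $: go to q_1, push Y$ → (q_1, 100111, Y$)
  read 1, top Y: go to q_2, push XW → (q_2, 00111, XW$)
  read 0, top X: go to q_0, push W → (q_0, 0111, WW$)
  read 0, top W: go to q_3, push X → (q_3, 111, XW$)
  ε-move, top X: go to q_3, push VX → (q_3, 111, VXW$)
  read 1, top V: go to q_3, push ε → (q_3, 11, XW$)
  ε-move, top X: go to q_3, push VX → (q_3, 11, VXW$)
  read 1, top V: go to q_3, push ε → (q_3, 1, XW$)
  ε-move, top X: go to q_3, push VX → (q_3, 1, VXW$)
  read 1, top V: go to q_3, push ε → (q_3, ε, XW$)
  ε-move, top X: go to q_3, push VX → (q_3, ε, VXW$)
All input consumed; M is in state q_3.

q_3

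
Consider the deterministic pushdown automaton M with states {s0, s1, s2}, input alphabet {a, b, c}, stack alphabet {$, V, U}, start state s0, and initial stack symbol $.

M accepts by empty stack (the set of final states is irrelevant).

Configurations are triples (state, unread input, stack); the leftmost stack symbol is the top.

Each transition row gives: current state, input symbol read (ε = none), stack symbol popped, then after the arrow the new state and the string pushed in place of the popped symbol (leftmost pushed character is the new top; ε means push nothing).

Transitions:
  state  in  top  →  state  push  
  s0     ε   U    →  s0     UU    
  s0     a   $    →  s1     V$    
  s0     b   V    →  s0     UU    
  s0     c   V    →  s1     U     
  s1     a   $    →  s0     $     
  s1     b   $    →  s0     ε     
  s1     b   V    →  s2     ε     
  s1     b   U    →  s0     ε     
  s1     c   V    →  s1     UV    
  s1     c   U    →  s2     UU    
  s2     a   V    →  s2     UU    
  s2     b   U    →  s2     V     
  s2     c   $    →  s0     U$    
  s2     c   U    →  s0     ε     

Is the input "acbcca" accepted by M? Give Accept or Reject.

(s0, acbcca, $)
  read a, top $: go to s1, push V$ → (s1, cbcca, V$)
  read c, top V: go to s1, push UV → (s1, bcca, UV$)
  read b, top U: go to s0, push ε → (s0, cca, V$)
  read c, top V: go to s1, push U → (s1, ca, U$)
  read c, top U: go to s2, push UU → (s2, a, UU$)
No transition applies at (s2, a, UU$); input not fully consumed.

Reject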